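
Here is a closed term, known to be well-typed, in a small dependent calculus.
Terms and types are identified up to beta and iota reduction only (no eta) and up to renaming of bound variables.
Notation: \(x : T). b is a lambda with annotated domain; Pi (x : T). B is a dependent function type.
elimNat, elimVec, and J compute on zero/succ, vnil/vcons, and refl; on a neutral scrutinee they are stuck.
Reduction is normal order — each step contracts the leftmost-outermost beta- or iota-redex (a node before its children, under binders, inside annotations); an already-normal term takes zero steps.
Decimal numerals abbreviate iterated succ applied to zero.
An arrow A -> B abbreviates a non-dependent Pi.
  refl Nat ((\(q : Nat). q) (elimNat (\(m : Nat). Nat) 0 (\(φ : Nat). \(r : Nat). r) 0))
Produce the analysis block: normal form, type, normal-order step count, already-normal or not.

reduced normal form:
  refl Nat 0
inferred type:
  Eq Nat 0 0
normal-order step count: 2
already normal: no
first contracted redex: a beta-redex


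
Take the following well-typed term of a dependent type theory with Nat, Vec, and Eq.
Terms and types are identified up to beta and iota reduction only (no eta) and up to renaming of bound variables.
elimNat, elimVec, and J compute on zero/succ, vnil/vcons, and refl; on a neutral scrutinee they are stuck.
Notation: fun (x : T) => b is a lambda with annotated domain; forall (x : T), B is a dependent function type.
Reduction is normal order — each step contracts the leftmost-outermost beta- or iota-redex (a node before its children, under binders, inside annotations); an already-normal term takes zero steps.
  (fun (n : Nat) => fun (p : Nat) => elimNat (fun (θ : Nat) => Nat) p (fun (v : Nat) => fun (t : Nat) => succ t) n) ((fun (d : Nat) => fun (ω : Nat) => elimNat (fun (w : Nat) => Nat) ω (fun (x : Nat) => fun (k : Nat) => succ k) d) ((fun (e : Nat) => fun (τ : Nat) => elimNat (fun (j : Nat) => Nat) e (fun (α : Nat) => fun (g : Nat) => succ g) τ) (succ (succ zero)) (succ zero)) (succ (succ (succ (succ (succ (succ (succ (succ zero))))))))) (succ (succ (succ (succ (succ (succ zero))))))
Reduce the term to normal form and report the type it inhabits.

normal form:
  succ (succ (succ (succ (succ (succ (succ (succ (succ (succ (succ (succ (succ (succ (succ (succ (succ zero))))))))))))))))
the term's type:
  Nat


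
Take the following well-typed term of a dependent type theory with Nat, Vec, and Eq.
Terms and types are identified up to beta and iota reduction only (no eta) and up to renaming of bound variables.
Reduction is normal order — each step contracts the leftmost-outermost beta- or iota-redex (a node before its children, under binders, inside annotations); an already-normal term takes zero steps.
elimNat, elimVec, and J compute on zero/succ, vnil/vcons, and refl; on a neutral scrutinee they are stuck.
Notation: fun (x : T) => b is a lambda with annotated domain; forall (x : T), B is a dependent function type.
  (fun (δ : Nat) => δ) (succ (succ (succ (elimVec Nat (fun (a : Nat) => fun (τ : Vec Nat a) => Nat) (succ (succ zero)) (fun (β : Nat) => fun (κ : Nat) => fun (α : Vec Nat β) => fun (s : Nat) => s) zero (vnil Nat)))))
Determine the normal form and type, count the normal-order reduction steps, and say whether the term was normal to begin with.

reduced normal form:
  succ (succ (succ (succ (succ zero))))
inferred type:
  Nat
steps to reach normal form (normal order): 2
already normal: no
first redex: a beta-redex


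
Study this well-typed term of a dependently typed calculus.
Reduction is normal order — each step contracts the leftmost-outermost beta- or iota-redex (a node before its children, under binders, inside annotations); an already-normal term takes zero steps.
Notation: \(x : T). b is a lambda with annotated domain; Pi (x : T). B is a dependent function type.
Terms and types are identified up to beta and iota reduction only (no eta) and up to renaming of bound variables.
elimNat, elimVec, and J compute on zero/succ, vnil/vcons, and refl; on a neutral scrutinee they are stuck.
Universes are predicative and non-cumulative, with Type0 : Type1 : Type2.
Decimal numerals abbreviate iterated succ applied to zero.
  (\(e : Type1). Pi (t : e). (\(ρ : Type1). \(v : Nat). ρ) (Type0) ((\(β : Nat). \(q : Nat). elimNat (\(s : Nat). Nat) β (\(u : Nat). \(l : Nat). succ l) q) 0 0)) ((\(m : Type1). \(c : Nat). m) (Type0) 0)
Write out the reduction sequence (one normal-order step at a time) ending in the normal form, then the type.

normal-order reduction:
  (\(e : Type1). Pi (t : e). (\(ρ : Type1). \(v : Nat). ρ) (Type0) ((\(β : Nat). \(q : Nat). elimNat (\(s : Nat). Nat) β (\(u : Nat). \(l : Nat). succ l) q) 0 0)) ((\(m : Type1). \(c : Nat). m) (Type0) 0)
  ~> Pi (e : (\(t : Type1). \(ρ : Nat). t) (Type0) 0). (\(v : Type1). \(β : Nat). v) (Type0) ((\(q : Nat). \(s : Nat). elimNat (\(u : Nat). Nat) q (\(l : Nat). \(m : Nat). succ m) s) 0 0)
  ~> Pi (e : (\(t : Nat). Type0) 0). (\(ρ : Type1). \(v : Nat). ρ) (Type0) ((\(β : Nat). \(q : Nat). elimNat (\(s : Nat). Nat) β (\(u : Nat). \(l : Nat). succ l) q) 0 0)
  ~> Pi (e : Type0). (\(t : Type1). \(ρ : Nat). t) (Type0) ((\(v : Nat). \(β : Nat). elimNat (\(q : Nat). Nat) v (\(s : Nat). \(u : Nat). succ u) β) 0 0)
  ~> Pi (e : Type0). (\(t : Nat). Type0) ((\(ρ : Nat). \(v : Nat). elimNat (\(β : Nat). Nat) ρ (\(q : Nat). \(s : Nat). succ s) v) 0 0)
  ~> Pi (e : Type0). Type0
type:
  Type1


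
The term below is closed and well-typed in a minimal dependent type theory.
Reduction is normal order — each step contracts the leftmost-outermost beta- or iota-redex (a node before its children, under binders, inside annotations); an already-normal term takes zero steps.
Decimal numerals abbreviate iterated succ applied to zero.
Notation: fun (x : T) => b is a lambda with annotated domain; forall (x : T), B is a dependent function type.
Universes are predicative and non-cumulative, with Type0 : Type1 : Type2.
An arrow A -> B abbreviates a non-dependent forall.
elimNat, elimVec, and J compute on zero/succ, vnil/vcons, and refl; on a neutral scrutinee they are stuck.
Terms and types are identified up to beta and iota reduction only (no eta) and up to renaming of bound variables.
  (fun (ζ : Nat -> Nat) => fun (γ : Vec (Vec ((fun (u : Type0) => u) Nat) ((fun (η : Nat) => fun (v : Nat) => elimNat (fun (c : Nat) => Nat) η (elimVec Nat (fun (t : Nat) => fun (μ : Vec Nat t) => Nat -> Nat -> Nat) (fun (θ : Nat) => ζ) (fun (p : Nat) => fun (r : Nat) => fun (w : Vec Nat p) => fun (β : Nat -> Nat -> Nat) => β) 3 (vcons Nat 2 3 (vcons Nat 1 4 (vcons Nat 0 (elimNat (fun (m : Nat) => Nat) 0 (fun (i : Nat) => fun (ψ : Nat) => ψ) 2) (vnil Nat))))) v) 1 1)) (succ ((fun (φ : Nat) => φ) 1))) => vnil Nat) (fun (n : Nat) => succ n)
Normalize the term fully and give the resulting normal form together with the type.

reduced normal form:
  fun (ζ : Vec (Vec Nat 2) 2) => vnil Nat
inferred type:
  Vec (Vec Nat 2) 2 -> Vec Nat 0
observation: the leftmost-outermost redex is a beta-redex, and normalization takes 25 steps.


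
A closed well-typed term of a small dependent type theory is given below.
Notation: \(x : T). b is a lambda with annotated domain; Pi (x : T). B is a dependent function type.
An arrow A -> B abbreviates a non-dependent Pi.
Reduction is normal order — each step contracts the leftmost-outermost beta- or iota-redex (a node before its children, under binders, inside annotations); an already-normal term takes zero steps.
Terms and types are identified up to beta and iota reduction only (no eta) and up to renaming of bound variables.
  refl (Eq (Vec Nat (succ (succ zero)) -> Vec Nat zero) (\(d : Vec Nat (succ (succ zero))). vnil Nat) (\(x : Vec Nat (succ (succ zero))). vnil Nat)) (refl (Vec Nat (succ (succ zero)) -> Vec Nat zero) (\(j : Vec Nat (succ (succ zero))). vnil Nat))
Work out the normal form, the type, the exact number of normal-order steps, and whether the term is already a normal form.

normal form:
  refl (Eq (Vec Nat (succ (succ zero)) -> Vec Nat zero) (\(d : Vec Nat (succ (succ zero))). vnil Nat) (\(x : Vec Nat (succ (succ zero))). vnil Nat)) (refl (Vec Nat (succ (succ zero)) -> Vec Nat zero) (\(j : Vec Nat (succ (succ zero))). vnil Nat))
type:
  Eq (Eq (Vec Nat (succ (succ zero)) -> Vec Nat zero) (\(d : Vec Nat (succ (succ zero))). vnil Nat) (\(x : Vec Nat (succ (succ zero))). vnil Nat)) (refl (Vec Nat (succ (succ zero)) -> Vec Nat zero) (\(j : Vec Nat (succ (succ zero))). vnil Nat)) (refl (Vec Nat (succ (succ zero)) -> Vec Nat zero) (\(f : Vec Nat (succ (succ zero))). vnil Nat))
reduction steps (normal order): 0
already normal: yes


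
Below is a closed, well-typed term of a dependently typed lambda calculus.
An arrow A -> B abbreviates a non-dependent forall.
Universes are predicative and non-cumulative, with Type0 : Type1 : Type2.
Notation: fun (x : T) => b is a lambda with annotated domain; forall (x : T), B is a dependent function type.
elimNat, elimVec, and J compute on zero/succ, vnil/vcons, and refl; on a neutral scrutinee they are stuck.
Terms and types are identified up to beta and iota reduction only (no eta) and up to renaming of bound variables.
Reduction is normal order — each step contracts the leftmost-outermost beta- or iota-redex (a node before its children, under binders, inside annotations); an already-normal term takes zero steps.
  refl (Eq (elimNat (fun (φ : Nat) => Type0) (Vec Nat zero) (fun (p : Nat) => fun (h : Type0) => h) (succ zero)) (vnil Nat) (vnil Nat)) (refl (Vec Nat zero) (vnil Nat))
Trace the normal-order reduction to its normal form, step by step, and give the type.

reduction (normal order):
  refl (Eq (elimNat (fun (φ : Nat) => Type0) (Vec Nat zero) (fun (p : Nat) => fun (h : Type0) => h) (succ zero)) (vnil Nat) (vnil Nat)) (refl (Vec Nat zero) (vnil Nat))
  ~> refl (Eq ((fun (φ : Nat) => fun (p : Type0) => p) zero (elimNat (fun (h : Nat) => Type0) (Vec Nat zero) (fun (c : Nat) => fun (l : Type0) => l) zero)) (vnil Nat) (vnil Nat)) (refl (Vec Nat zero) (vnil Nat))
  ~> refl (Eq ((fun (φ : Type0) => φ) (elimNat (fun (p : Nat) => Type0) (Vec Nat zero) (fun (h : Nat) => fun (c : Type0) => c) zero)) (vnil Nat) (vnil Nat)) (refl (Vec Nat zero) (vnil Nat))
  ~> refl (Eq (elimNat (fun (φ : Nat) => Type0) (Vec Nat zero) (fun (p : Nat) => fun (h : Type0) => h) zero) (vnil Nat) (vnil Nat)) (refl (Vec Nat zero) (vnil Nat))
  ~> refl (Eq (Vec Nat zero) (vnil Nat) (vnil Nat)) (refl (Vec Nat zero) (vnil Nat))
type:
  Eq (Eq (Vec Nat zero) (vnil Nat) (vnil Nat)) (refl (Vec Nat zero) (vnil Nat)) (refl (Vec Nat zero) (vnil Nat))


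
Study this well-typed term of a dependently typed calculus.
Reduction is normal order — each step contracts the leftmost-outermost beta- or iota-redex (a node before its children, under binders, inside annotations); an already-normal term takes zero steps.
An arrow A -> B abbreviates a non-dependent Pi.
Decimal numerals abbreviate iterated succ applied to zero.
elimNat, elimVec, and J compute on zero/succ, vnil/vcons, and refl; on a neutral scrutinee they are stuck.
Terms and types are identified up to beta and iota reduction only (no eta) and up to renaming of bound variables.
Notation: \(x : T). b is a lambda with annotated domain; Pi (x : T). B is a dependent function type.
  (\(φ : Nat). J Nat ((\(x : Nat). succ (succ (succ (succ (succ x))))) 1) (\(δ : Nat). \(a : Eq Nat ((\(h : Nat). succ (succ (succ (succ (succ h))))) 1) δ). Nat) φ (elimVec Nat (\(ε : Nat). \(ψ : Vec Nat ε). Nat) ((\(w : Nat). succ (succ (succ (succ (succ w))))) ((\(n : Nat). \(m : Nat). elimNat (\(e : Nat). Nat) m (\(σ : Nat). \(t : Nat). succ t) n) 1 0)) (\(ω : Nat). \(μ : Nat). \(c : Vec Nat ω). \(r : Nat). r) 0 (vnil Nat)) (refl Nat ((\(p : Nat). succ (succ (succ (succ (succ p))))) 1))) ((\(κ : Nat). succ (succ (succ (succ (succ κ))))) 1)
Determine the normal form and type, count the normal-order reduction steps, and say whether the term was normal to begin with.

reduced normal form:
  6
inferred type:
  Nat
reduction steps (normal order): 3
already normal: no
first contracted redex: a beta-redex


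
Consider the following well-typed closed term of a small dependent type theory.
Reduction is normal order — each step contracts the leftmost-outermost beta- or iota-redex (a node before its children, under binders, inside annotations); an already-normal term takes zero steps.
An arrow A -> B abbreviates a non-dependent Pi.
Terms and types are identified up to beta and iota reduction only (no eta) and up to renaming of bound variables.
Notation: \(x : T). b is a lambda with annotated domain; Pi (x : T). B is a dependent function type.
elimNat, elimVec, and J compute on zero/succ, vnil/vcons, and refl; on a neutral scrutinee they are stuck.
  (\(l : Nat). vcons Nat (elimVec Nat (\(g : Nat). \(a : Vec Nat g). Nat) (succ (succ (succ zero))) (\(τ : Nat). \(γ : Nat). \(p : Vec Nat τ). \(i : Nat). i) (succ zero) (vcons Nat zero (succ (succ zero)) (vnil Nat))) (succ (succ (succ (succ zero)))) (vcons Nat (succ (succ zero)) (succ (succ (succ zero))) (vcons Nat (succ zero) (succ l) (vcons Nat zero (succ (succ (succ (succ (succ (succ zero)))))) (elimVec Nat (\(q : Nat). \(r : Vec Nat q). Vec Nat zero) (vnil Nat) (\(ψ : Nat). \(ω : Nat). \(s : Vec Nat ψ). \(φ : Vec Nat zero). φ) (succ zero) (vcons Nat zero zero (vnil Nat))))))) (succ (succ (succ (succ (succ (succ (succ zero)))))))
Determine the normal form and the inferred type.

resulting normal form:
  vcons Nat (succ (succ (succ zero))) (succ (succ (succ (succ zero)))) (vcons Nat (succ (succ zero)) (succ (succ (succ zero))) (vcons Nat (succ zero) (succ (succ (succ (succ (succ (succ (succ (succ zero)))))))) (vcons Nat zero (succ (succ (succ (succ (succ (succ zero)))))) (vnil Nat))))
inferred type:
  Vec Nat (succ (succ (succ (succ zero))))
observation: the term reaches its normal form after 13 normal-order steps.


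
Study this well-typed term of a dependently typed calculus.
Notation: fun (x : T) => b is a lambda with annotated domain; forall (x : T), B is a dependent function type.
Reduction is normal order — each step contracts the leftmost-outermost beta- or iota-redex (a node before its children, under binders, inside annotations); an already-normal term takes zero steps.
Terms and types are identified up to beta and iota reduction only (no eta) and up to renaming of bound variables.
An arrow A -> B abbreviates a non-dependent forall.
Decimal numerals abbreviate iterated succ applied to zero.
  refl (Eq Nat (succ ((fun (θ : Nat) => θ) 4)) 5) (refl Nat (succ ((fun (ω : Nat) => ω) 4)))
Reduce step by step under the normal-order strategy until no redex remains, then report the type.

normal-order reduction sequence:
  refl (Eq Nat (succ ((fun (θ : Nat) => θ) 4)) 5) (refl Nat (succ ((fun (ω : Nat) => ω) 4)))
  ~> refl (Eq Nat 5 5) (refl Nat (succ ((fun (θ : Nat) => θ) 4)))
  ~> refl (Eq Nat 5 5) (refl Nat 5)
inferred type:
  Eq (Eq Nat 5 5) (refl Nat 5) (refl Nat 5)


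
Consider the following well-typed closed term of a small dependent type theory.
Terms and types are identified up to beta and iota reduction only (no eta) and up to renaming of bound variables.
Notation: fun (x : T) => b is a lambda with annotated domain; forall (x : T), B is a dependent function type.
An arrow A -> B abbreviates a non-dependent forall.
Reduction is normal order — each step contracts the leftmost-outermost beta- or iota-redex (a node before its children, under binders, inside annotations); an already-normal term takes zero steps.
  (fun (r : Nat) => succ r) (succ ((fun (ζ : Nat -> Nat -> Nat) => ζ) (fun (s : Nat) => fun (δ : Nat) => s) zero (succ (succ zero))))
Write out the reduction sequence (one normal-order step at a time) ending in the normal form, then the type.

normal-order reduction:
  (fun (r : Nat) => succ r) (succ ((fun (ζ : Nat -> Nat -> Nat) => ζ) (fun (s : Nat) => fun (δ : Nat) => s) zero (succ (succ zero))))
  ~> succ (succ ((fun (r : Nat -> Nat -> Nat) => r) (fun (ζ : Nat) => fun (s : Nat) => ζ) zero (succ (succ zero))))
  ~> succ (succ ((fun (r : Nat) => fun (ζ : Nat) => r) zero (succ (succ zero))))
  ~> succ (succ ((fun (r : Nat) => zero) (succ (succ zero))))
  ~> succ (succ zero)
type:
  Nat


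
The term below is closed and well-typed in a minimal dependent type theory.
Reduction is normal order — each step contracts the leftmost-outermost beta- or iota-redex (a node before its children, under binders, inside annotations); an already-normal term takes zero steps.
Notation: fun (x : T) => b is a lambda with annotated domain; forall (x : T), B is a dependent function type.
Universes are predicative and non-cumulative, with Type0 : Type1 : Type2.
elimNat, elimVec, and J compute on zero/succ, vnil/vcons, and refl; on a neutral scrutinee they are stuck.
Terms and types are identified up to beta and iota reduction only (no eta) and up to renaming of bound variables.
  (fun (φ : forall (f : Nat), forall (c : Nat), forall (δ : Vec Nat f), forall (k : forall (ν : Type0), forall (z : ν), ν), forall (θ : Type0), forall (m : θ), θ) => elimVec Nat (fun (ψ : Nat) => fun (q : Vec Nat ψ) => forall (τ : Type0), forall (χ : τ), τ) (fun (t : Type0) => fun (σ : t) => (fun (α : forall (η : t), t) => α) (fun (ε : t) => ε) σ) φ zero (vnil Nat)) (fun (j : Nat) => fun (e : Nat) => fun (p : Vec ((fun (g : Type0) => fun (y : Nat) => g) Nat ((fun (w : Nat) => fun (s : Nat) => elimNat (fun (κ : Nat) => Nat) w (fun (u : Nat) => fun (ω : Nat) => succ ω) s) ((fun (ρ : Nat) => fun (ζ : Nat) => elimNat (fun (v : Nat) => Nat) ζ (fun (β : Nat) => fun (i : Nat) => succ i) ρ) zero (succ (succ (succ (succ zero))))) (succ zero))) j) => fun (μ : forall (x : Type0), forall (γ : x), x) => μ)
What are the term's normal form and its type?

resulting normal form:
  fun (φ : Type0) => fun (f : φ) => f
the term's type:
  forall (φ : Type0), forall (f : φ), φ


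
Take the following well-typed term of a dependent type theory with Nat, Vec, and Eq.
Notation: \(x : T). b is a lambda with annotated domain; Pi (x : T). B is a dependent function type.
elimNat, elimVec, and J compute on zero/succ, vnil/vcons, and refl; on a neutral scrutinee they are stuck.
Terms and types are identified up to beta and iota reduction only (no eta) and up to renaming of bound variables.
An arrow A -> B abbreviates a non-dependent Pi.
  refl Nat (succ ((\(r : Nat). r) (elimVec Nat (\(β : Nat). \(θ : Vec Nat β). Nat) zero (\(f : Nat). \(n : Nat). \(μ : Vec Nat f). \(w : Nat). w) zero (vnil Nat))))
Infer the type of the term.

the term's type:
  Eq Nat (succ zero) (succ zero)


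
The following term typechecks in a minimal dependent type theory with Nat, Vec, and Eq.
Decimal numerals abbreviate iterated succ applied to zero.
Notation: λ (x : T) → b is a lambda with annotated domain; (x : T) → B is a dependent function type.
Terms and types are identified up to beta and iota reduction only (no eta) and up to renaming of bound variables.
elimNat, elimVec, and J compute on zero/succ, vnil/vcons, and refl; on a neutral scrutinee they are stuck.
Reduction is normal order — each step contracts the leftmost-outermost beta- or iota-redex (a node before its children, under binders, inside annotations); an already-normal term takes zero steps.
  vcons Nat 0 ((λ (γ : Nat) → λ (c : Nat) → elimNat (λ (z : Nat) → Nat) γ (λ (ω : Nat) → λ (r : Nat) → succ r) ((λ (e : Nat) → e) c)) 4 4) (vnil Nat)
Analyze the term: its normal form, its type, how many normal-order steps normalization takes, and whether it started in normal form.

reduced normal form:
  vcons Nat 0 8 (vnil Nat)
type:
  Vec Nat 1
reduction steps (normal order): 16
started in normal form: no
first redex: a beta-redex


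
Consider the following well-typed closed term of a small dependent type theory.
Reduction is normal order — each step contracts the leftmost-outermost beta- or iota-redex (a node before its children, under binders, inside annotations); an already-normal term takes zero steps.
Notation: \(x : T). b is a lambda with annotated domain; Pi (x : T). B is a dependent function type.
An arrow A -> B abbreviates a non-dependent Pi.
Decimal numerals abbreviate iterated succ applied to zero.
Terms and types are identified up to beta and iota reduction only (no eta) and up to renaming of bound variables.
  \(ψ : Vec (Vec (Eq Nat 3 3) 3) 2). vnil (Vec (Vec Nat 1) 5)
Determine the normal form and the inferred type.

normal form:
  \(ψ : Vec (Vec (Eq Nat 3 3) 3) 2). vnil (Vec (Vec Nat 1) 5)
type:
  Vec (Vec (Eq Nat 3 3) 3) 2 -> Vec (Vec (Vec Nat 1) 5) 0


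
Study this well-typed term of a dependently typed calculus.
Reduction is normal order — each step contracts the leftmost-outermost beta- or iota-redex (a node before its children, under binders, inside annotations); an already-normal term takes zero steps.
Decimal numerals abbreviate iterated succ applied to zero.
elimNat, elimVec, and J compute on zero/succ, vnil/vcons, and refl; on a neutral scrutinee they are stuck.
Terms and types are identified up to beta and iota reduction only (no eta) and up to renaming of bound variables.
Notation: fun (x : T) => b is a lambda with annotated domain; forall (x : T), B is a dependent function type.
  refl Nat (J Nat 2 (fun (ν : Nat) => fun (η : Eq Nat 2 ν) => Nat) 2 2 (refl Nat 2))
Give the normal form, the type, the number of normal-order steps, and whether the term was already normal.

resulting normal form:
  refl Nat 2
type:
  Eq Nat 2 2
steps to reach normal form (normal order): 1
term was already normal: no
first contracted redex: a J iota-redex


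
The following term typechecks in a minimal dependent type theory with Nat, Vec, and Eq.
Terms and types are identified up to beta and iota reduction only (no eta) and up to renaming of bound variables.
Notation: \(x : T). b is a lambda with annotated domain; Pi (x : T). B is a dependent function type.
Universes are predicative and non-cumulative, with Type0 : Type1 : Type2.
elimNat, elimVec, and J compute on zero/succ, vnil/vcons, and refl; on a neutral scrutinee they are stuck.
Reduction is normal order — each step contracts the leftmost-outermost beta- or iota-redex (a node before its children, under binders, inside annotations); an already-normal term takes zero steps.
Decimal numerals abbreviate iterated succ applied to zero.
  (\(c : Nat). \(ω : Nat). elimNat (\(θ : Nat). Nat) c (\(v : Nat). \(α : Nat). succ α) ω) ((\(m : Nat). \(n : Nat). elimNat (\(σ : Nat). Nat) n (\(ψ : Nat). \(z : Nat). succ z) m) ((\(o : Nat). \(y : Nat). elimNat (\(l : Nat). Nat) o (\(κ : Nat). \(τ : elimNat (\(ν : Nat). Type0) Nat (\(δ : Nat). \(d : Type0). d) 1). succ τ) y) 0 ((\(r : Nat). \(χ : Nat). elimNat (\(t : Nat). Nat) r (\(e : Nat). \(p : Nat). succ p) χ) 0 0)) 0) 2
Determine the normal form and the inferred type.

reduced normal form:
  2
inferred type:
  Nat
observation: the leftmost-outermost redex is a beta-redex, and normalization takes 22 steps.


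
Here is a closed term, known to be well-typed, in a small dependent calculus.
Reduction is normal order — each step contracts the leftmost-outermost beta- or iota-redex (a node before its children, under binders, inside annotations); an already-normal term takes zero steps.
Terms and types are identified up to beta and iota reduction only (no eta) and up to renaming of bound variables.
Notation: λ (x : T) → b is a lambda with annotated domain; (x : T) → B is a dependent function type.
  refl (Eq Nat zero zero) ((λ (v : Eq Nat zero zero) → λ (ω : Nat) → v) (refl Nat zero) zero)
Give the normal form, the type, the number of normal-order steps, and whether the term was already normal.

reduced normal form:
  refl (Eq Nat zero zero) (refl Nat zero)
the term's type:
  Eq (Eq Nat zero zero) (refl Nat zero) (refl Nat zero)
normal-order step count: 2
started in normal form: no
first redex: a beta-redex


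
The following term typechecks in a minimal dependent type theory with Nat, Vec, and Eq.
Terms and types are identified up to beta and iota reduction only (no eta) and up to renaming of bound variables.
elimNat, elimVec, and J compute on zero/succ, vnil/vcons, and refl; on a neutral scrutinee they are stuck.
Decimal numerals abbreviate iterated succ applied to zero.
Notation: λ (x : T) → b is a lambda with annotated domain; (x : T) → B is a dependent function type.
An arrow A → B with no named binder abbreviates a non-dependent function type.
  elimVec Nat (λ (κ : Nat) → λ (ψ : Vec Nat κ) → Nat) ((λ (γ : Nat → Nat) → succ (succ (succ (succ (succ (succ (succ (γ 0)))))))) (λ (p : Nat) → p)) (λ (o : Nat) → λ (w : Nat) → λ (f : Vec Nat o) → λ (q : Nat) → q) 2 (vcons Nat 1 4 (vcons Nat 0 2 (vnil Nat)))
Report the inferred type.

inferred type:
  Nat


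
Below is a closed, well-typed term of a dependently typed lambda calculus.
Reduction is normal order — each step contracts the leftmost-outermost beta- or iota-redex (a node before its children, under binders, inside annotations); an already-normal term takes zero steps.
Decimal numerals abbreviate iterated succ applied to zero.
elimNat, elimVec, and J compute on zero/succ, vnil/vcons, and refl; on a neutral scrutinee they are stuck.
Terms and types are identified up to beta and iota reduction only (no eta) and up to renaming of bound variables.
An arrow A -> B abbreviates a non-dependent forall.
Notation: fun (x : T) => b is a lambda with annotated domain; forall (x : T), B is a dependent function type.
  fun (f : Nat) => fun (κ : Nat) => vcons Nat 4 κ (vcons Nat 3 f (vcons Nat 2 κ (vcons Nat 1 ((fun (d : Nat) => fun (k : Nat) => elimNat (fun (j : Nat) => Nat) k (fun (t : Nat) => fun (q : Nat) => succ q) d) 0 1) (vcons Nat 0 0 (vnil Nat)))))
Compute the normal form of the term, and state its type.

resulting normal form:
  fun (f : Nat) => fun (κ : Nat) => vcons Nat 4 κ (vcons Nat 3 f (vcons Nat 2 κ (vcons Nat 1 1 (vcons Nat 0 0 (vnil Nat)))))
the term's type:
  Nat -> Nat -> Vec Nat 5
observation: normalization takes exactly 3 steps under the normal-order strategy.


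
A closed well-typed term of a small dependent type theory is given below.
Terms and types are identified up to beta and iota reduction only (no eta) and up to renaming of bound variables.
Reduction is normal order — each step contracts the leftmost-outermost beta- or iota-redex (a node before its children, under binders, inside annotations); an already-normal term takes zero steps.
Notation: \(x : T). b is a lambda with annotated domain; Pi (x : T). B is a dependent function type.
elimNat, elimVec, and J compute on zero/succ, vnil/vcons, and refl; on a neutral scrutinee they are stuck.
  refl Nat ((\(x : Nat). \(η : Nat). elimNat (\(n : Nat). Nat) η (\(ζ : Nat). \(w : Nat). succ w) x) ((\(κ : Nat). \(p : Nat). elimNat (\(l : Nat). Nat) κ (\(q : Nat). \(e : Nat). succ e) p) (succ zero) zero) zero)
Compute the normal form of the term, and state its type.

resulting normal form:
  refl Nat (succ zero)
the term's type:
  Eq Nat (succ zero) (succ zero)


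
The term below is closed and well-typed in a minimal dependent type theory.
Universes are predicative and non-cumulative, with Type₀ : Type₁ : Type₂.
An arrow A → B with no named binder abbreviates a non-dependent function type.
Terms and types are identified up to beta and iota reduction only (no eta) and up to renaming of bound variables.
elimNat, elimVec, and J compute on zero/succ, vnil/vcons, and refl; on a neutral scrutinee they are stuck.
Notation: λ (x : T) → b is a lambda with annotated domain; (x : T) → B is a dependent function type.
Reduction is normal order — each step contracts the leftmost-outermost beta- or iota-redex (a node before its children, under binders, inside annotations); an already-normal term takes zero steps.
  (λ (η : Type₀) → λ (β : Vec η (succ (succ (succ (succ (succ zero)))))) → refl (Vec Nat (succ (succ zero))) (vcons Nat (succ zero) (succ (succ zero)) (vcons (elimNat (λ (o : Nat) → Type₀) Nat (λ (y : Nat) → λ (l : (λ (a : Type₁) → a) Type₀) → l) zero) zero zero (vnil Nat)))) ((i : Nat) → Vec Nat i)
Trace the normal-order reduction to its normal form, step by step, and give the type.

reduction (normal order):
  (λ (η : Type₀) → λ (β : Vec η (succ (succ (succ (succ (succ zero)))))) → refl (Vec Nat (succ (succ zero))) (vcons Nat (succ zero) (succ (succ zero)) (vcons (elimNat (λ (o : Nat) → Type₀) Nat (λ (y : Nat) → λ (l : (λ (a : Type₁) → a) Type₀) → l) zero) zero zero (vnil Nat)))) ((i : Nat) → Vec Nat i)
  ~> λ (η : Vec ((β : Nat) → Vec Nat β) (succ (succ (succ (succ (succ zero)))))) → refl (Vec Nat (succ (succ zero))) (vcons Nat (succ zero) (succ (succ zero)) (vcons (elimNat (λ (o : Nat) → Type₀) Nat (λ (y : Nat) → λ (l : (λ (a : Type₁) → a) Type₀) → l) zero) zero zero (vnil Nat)))
  ~> λ (η : Vec ((β : Nat) → Vec Nat β) (succ (succ (succ (succ (succ zero)))))) → refl (Vec Nat (succ (succ zero))) (vcons Nat (succ zero) (succ (succ zero)) (vcons Nat zero zero (vnil Nat)))
the term's type:
  Vec ((η : Nat) → Vec Nat η) (succ (succ (succ (succ (succ zero))))) → Eq (Vec Nat (succ (succ zero))) (vcons Nat (succ zero) (succ (succ zero)) (vcons Nat zero zero (vnil Nat))) (vcons Nat (succ zero) (succ (succ zero)) (vcons Nat zero zero (vnil Nat)))


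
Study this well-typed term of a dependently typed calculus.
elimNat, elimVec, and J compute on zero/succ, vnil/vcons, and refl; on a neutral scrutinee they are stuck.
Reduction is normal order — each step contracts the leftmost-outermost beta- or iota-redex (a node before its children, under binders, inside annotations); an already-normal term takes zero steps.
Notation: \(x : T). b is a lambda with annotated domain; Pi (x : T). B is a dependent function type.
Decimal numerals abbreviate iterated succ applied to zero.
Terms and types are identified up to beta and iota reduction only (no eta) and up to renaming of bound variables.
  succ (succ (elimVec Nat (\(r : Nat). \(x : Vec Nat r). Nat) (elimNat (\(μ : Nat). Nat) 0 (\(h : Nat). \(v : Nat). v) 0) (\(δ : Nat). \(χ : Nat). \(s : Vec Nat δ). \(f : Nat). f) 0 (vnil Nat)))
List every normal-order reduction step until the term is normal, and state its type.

reduction (normal order):
  succ (succ (elimVec Nat (\(r : Nat). \(x : Vec Nat r). Nat) (elimNat (\(μ : Nat). Nat) 0 (\(h : Nat). \(v : Nat). v) 0) (\(δ : Nat). \(χ : Nat). \(s : Vec Nat δ). \(f : Nat). f) 0 (vnil Nat)))
  ~> succ (succ (elimNat (\(r : Nat). Nat) 0 (\(x : Nat). \(μ : Nat). μ) 0))
  ~> 2
the term's type:
  Nat


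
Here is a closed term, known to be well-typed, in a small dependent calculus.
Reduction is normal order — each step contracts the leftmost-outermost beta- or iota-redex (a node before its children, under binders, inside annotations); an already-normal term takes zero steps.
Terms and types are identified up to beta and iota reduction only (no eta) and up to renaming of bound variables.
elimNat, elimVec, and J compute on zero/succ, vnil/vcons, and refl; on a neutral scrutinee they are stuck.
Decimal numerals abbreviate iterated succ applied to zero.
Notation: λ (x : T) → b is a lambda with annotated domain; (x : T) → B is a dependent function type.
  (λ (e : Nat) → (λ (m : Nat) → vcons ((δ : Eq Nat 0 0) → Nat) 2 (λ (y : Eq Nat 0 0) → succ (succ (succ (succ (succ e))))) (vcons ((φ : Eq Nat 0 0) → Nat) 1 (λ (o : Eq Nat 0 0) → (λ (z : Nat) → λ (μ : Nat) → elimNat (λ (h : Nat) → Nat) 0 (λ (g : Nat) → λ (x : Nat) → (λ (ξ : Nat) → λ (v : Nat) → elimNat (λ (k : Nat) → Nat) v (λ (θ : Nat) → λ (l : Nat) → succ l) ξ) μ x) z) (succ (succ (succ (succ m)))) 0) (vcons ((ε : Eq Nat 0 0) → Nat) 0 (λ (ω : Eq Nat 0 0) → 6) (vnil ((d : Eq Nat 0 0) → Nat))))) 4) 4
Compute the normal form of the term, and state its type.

resulting normal form:
  vcons ((e : Eq Nat 0 0) → Nat) 2 (λ (m : Eq Nat 0 0) → 9) (vcons ((δ : Eq Nat 0 0) → Nat) 1 (λ (y : Eq Nat 0 0) → 0) (vcons ((φ : Eq Nat 0 0) → Nat) 0 (λ (o : Eq Nat 0 0) → 6) (vnil ((z : Eq Nat 0 0) → Nat))))
inferred type:
  Vec ((e : Eq Nat 0 0) → Nat) 3


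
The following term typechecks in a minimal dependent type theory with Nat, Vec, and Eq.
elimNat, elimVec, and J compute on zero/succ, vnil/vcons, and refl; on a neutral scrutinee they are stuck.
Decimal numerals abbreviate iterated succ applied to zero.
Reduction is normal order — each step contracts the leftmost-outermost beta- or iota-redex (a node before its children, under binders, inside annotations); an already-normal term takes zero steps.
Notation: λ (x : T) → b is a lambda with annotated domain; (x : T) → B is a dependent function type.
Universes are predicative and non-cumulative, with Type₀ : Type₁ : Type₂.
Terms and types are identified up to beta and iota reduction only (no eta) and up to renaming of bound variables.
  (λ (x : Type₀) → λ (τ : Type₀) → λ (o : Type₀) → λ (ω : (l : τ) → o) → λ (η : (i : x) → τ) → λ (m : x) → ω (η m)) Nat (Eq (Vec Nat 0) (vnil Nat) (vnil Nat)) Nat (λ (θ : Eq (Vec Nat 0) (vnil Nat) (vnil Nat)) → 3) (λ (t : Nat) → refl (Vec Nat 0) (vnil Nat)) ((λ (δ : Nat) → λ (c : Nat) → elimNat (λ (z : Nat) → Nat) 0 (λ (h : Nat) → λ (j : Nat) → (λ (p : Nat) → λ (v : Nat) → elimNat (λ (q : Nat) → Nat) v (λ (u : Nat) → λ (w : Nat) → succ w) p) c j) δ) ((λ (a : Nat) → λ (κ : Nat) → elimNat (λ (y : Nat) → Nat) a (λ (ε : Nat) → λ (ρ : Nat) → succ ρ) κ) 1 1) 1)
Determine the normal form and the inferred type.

reduced normal form:
  3
inferred type:
  Nat
observation: normalization takes exactly 7 steps under the normal-order strategy.


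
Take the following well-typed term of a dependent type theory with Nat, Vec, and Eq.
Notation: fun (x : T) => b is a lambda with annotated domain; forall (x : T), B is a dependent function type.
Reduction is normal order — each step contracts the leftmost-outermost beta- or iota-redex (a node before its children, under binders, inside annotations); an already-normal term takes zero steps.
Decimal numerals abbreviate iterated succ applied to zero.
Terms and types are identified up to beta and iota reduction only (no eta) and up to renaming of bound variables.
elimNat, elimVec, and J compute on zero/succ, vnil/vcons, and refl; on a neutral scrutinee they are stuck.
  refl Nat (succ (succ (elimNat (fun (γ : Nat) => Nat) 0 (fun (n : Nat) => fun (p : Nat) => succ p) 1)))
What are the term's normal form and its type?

resulting normal form:
  refl Nat 3
the term's type:
  Eq Nat 3 3
observation: the first redex contracted is an elimNat iota-redex; the normal form is reached in 4 normal-order steps.


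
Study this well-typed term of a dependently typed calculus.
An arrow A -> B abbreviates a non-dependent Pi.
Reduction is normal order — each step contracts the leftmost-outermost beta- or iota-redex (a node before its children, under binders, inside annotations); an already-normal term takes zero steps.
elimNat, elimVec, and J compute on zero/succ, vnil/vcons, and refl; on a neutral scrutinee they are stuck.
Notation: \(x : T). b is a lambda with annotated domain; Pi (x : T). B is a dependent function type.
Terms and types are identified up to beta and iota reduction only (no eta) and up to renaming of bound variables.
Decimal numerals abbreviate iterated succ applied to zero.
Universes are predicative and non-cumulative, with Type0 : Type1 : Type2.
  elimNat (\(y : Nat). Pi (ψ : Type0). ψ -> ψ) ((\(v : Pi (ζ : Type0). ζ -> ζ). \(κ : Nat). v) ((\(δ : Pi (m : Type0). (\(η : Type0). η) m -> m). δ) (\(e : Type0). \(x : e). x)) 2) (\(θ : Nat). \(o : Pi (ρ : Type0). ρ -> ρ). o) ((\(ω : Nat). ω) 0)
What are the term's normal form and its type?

resulting normal form:
  \(y : Type0). \(ψ : y). ψ
inferred type:
  Pi (y : Type0). y -> y


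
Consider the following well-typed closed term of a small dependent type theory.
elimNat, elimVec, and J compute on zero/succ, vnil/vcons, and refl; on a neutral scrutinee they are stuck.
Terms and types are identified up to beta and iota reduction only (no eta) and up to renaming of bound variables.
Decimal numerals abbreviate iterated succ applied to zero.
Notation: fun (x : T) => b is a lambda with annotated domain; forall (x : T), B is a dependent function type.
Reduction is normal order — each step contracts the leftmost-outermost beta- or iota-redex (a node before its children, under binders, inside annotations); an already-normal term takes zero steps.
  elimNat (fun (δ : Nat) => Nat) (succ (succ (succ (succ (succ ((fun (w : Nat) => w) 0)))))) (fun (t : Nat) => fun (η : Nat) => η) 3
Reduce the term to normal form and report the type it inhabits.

reduced normal form:
  5
type:
  Nat
observation: normalization takes exactly 11 steps under the normal-order strategy.


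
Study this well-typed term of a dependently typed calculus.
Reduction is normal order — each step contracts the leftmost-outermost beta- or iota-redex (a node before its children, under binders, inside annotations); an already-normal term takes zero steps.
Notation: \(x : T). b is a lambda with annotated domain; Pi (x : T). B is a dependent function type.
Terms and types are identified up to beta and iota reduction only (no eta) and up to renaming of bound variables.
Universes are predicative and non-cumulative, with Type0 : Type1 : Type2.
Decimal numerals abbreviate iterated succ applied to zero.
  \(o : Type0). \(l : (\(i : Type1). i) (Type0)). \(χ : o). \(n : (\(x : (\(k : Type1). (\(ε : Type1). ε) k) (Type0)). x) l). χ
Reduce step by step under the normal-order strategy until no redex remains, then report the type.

normal-order reduction sequence:
  \(o : Type0). \(l : (\(i : Type1). i) (Type0)). \(χ : o). \(n : (\(x : (\(k : Type1). (\(ε : Type1). ε) k) (Type0)). x) l). χ
  ~> \(o : Type0). \(l : Type0). \(i : o). \(χ : (\(n : (\(x : Type1). (\(k : Type1). k) x) (Type0)). n) l). i
  ~> \(o : Type0). \(l : Type0). \(i : o). \(χ : l). i
inferred type:
  Pi (o : Type0). Pi (l : Type0). Pi (i : o). Pi (χ : l). o


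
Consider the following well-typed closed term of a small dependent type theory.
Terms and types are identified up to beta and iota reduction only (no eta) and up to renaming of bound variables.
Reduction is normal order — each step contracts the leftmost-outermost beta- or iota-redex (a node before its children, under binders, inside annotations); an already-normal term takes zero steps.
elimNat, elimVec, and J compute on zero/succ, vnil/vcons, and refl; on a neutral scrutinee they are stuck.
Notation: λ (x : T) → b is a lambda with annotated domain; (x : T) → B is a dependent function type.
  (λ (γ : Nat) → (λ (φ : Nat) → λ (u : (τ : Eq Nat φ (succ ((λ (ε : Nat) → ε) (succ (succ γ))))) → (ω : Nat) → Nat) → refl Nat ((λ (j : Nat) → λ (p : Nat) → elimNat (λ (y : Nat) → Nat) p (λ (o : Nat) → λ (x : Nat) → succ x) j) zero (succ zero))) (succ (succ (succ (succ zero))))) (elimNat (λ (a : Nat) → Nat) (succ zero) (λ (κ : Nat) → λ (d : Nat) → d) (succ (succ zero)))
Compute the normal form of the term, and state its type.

normal form:
  λ (γ : (φ : Eq Nat (succ (succ (succ (succ zero)))) (succ (succ (succ (succ zero))))) → (u : Nat) → Nat) → refl Nat (succ zero)
inferred type:
  (γ : (φ : Eq Nat (succ (succ (succ (succ zero)))) (succ (succ (succ (succ zero))))) → (u : Nat) → Nat) → Eq Nat (succ zero) (succ zero)


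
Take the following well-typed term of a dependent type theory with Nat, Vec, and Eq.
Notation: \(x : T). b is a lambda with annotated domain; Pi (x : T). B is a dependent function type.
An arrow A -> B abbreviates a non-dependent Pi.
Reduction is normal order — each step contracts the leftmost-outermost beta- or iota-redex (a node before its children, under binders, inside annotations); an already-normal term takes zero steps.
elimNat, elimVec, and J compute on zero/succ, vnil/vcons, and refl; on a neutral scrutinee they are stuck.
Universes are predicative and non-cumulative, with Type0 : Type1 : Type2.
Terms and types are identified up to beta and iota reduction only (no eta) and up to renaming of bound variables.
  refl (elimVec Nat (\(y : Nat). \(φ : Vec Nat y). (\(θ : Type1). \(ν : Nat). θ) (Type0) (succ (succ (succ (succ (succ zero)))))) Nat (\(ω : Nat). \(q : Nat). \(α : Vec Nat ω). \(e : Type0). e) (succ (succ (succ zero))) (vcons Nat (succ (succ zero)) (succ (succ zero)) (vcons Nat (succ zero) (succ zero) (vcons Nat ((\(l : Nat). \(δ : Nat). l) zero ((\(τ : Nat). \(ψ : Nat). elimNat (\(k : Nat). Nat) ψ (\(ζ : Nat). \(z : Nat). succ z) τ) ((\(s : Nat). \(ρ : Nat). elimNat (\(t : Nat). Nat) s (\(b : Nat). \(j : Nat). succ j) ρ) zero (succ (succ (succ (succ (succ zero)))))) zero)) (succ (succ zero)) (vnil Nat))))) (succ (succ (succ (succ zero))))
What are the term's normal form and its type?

normal form:
  refl Nat (succ (succ (succ (succ zero))))
inferred type:
  Eq Nat (succ (succ (succ (succ zero)))) (succ (succ (succ (succ zero))))
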